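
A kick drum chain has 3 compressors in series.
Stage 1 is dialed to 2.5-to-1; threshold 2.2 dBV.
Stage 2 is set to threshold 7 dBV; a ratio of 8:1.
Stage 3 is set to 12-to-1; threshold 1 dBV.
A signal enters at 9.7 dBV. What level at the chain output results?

Stage 1: overshoot 7.5 dB → 7.5/2.5 = 3 dB → 5.2 dBV.
Stage 2: 5.2 dBV is at or below the 7 dBV threshold — no compression; output 5.2 dBV.
Stage 3: 5.2 dBV is 4.2 dB over 1 dBV; at 12:1 that becomes 0.35 dB over, giving 1.35 dBV.

1.35 dBV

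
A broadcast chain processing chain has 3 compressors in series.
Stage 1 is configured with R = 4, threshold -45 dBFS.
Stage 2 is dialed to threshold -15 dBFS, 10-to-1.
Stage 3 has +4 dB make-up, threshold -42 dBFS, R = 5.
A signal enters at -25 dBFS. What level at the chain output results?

Stage 1: -25 dBFS is 20 dB over -45 dBFS; at 4:1 that becomes 5 dB over, giving -40 dBFS.
Stage 2: -40 dBFS is at or below the -15 dBFS threshold — no compression; output -40 dBFS.
Stage 3: 2 dB above -42 dBFS, reduced 5:1 to 0.4 dB above → -41.6 dBFS; +4 dB make-up → -37.6 dBFS.

-37.6 dBFS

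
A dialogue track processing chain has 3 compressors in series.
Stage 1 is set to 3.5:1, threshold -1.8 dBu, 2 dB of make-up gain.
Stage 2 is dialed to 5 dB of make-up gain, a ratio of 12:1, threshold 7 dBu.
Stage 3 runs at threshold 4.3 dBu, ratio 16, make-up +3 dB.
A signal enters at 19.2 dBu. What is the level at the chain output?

Stage 1: 19.2 dBu is 21 dB over -1.8 dBu; at 3.5:1 that becomes 6 dB over, giving 4.2 dBu; +2 dB make-up → 6.2 dBu.
Stage 2: 6.2 dBu is at or below the 7 dBu threshold — no compression; make-up brings it to 11.2 dBu.
Stage 3: overshoot 6.9 dB → 6.9/16 = 0.43125 dB → 4.73125 dBu; +3 dB make-up → 7.73125 dBu.

7.73125 dBu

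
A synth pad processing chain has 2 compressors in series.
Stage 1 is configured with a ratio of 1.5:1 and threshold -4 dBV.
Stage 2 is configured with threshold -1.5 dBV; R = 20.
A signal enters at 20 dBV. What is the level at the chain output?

-0.825 dBV

Stage 1: 24 dB above -4 dBV, reduced 1.5:1 to 16 dB above → 12 dBV.
Stage 2: 12 dBV is 13.5 dB over -1.5 dBV; at 20:1 that becomes 0.675 dB over, giving -0.825 dBV.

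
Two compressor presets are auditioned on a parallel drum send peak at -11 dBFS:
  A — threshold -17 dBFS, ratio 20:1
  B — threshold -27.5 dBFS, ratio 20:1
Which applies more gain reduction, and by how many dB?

A: overshoot 6 dB → output overshoot 0.3 dB → GR 5.7 dB.
B: overshoot 16.5 dB → output overshoot 0.825 dB → GR 15.675 dB.
B applies 9.975 dB more gain reduction.

B, by 9.975 dB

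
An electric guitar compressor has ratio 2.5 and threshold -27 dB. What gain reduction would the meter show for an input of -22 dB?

3 dB

The signal is 5 dB above threshold.
A 2.5:1 ratio leaves 2 dB of that excess.
Gain reduction = 5 − 2 = 3 dB.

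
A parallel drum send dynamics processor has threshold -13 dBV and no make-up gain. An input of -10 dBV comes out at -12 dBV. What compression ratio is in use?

Input overshoot = -10 − (-13) = 3 dB; output overshoot = -12 − (-13) = 1 dB.
Ratio = 3 / 1 = 3.

3:1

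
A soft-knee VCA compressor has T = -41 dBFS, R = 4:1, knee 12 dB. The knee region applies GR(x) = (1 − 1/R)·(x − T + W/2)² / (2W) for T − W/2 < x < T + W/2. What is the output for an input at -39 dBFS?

x − T + W/2 = -39 − (-41) + 6 = 8.
GR = (1 − 1/4) × 8² / 24 = 0.75 × 64 / 24 = 2 dB.
Output = -39 − 2 = -41 dBFS.

-41 dBFS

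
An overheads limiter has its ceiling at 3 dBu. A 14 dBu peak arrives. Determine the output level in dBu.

3 dBu

A brickwall limiter is an ∞:1 compressor: any input above the ceiling is clamped to 3 dBu.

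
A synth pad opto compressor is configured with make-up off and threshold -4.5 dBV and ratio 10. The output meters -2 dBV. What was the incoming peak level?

20.5 dBV

Post-compression overshoot = -2 − (-4.5) = 2.5 dB.
Input overshoot = R × output overshoot = 25 dB → input = -4.5 + 25 = 20.5 dBV.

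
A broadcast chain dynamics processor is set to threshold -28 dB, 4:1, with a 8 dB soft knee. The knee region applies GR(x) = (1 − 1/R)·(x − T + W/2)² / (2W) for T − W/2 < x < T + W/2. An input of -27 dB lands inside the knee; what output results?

-28.171875 dB

x − T + W/2 = -27 − (-28) + 4 = 5.
GR = (1 − 1/4) × 5² / 16 = 0.75 × 25 / 16 = 1.171875 dB.
Output = -27 − 1.171875 = -28.171875 dB.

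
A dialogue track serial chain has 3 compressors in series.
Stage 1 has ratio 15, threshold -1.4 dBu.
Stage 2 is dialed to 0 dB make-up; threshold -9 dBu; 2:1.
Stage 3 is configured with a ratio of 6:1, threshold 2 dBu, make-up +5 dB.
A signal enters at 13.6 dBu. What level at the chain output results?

Stage 1: 13.6 dBu is 15 dB over -1.4 dBu; at 15:1 that becomes 1 dB over, giving -0.4 dBu.
Stage 2: -0.4 dBu is 8.6 dB over -9 dBu; at 2:1 that becomes 4.3 dB over, giving -4.7 dBu.
Stage 3: below threshold (-4.7 ≤ 2); passes unchanged; make-up brings it to 0.3 dBu.

0.3 dBu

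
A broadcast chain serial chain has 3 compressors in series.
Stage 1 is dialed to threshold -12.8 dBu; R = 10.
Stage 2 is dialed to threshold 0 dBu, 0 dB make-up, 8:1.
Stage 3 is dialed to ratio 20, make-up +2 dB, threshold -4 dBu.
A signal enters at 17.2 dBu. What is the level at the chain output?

-7.8 dBu

Stage 1: overshoot 30 dB → 30/10 = 3 dB → -9.8 dBu.
Stage 2: -9.8 dBu ≤ 0 dBu, so stage 2 doesn't engage; output -9.8 dBu.
Stage 3: -9.8 dBu is at or below the -4 dBu threshold — no compression; make-up brings it to -7.8 dBu.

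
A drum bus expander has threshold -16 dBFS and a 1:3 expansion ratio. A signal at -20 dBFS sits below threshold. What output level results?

The input is 4 dB below the -16 dBFS threshold.
A 1:3 expander multiplies undershoot by 3: 4 × 3 = 12 dB below threshold.
Output = -16 − 12 = -28 dBFS.

-28 dBFS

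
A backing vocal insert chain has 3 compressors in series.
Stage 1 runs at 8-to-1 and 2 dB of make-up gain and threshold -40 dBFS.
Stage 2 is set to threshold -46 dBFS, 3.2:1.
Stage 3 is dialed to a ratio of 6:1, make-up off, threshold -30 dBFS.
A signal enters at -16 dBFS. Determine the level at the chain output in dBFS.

-42.5625 dBFS

Stage 1: overshoot 24 dB → 24/8 = 3 dB → -37 dBFS; +2 dB make-up → -35 dBFS.
Stage 2: -35 dBFS is 11 dB over -46 dBFS; at 3.2:1 that becomes 3.4375 dB over, giving -42.5625 dBFS.
Stage 3: -42.5625 dBFS ≤ -30 dBFS, so stage 3 doesn't engage; output -42.5625 dBFS.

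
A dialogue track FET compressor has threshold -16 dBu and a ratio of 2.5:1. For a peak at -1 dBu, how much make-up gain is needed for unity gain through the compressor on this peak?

Without make-up, output = threshold + overshoot/2.5 = -16 + 6 = -10 dBu.
Gap to target: 9 dB.

9 dB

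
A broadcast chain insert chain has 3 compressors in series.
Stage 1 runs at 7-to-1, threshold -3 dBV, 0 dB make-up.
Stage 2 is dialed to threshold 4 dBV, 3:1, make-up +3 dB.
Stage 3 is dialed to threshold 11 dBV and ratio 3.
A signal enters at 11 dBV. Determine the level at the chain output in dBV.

2 dBV

Stage 1: overshoot 14 dB → 14/7 = 2 dB → -1 dBV.
Stage 2: -1 dBV ≤ 4 dBV, so stage 2 doesn't engage; make-up brings it to 2 dBV.
Stage 3: 2 dBV ≤ 11 dBV, so stage 3 doesn't engage; output 2 dBV.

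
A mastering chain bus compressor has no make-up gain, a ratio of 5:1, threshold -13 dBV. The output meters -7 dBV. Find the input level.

17 dBV

Post-compression overshoot = -7 − (-13) = 6 dB.
Input overshoot = R × output overshoot = 30 dB → input = -13 + 30 = 17 dBV.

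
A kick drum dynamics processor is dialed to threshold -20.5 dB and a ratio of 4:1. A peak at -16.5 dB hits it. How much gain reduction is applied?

-16.5 dB exceeds the threshold by 4 dB.
A 4:1 ratio leaves 1 dB of that excess.
GR = overshoot in − overshoot out = 4 − 1 = 3 dB.

3 dB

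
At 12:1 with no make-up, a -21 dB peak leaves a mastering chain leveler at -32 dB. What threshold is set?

-33 dB

Input is 12 dB above T (since output overshoot × R = input overshoot: (-32 − T)·12 = -21 − T gives T = -33 dB).
Check: -33 + (-21 − (-33))/12 = -33 + 1 = -32 dB. ✓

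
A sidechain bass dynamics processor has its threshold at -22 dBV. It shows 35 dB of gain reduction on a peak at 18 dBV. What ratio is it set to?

Input overshoot = 18 − (-22) = 40 dB.
Output overshoot = 40 − 35 = 5 dB.
Ratio = input overshoot / output overshoot = 40 / 5 = 8.

8:1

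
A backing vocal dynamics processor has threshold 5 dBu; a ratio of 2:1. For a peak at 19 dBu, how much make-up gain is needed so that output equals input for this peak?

Overshoot 14 dB → 14/2 = 7 dB after compression, so the compressed level is 5 + 7 = 12 dBu.
Make-up = target − compressed = 19 − 12 = 7 dB.

7 dB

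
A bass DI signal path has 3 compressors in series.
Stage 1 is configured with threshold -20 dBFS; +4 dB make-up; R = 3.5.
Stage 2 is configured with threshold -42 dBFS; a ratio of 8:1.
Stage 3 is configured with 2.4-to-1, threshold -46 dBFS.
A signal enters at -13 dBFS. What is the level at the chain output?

Stage 1: 7 dB above -20 dBFS, reduced 3.5:1 to 2 dB above → -18 dBFS; +4 dB make-up → -14 dBFS.
Stage 2: -14 dBFS is 28 dB over -42 dBFS; at 8:1 that becomes 3.5 dB over, giving -38.5 dBFS.
Stage 3: overshoot 7.5 dB → 7.5/2.4 = 3.125 dB → -42.875 dBFS.

-42.875 dBFS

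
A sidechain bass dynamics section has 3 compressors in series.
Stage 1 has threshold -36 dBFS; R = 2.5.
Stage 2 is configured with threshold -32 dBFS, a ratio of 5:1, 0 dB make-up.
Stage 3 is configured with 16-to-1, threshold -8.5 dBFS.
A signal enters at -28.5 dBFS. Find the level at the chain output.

-33 dBFS

Stage 1: overshoot 7.5 dB → 7.5/2.5 = 3 dB → -33 dBFS.
Stage 2: -33 dBFS ≤ -32 dBFS, so stage 2 doesn't engage; output -33 dBFS.
Stage 3: -33 dBFS is at or below the -8.5 dBFS threshold — no compression; output -33 dBFS.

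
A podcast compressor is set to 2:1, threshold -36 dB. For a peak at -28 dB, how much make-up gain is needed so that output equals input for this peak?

4 dB

Without make-up, output = threshold + overshoot/2 = -36 + 4 = -32 dB.
Gap to target: 4 dB.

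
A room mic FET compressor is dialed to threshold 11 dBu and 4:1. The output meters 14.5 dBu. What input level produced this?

Post-compression overshoot = 14.5 − 11 = 3.5 dB.
Undo the ratio: input overshoot = 3.5 × 4 = 14 dB, giving input = 25 dBu.

25 dBu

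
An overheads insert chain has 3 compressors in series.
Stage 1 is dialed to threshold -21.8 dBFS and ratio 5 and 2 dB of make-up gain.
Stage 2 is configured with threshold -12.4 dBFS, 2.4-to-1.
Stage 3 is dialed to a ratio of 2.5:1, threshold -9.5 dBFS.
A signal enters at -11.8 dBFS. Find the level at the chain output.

-17.8 dBFS

Stage 1: 10 dB above -21.8 dBFS, reduced 5:1 to 2 dB above → -19.8 dBFS; +2 dB make-up → -17.8 dBFS.
Stage 2: -17.8 dBFS is at or below the -12.4 dBFS threshold — no compression; output -17.8 dBFS.
Stage 3: below threshold (-17.8 ≤ -9.5); passes unchanged; output -17.8 dBFS.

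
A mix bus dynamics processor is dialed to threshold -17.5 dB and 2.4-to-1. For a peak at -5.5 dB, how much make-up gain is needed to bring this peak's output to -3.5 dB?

9 dB

The peak compresses to -17.5 + 12/2.4 = -12.5 dB.
To reach -3.5 dB requires -3.5 − (-12.5) = 9 dB of make-up.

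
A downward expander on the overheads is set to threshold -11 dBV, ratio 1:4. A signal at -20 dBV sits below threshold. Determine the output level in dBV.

-47 dBV

Below threshold, a 1:4 expander applies gain = (4−1)×(T − x) of attenuation.
(4−1) × 9 = 27 dB, so output = -20 − 27 = -47 dBV.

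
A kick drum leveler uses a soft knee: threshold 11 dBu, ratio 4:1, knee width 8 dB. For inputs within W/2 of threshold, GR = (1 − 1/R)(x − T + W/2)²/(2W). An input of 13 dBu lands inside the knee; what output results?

x − T + W/2 = 13 − 11 + 4 = 6.
GR = (1 − 1/4) × 6² / 16 = 0.75 × 36 / 16 = 1.6875 dB.
Output = 13 − 1.6875 = 11.3125 dBu.

11.3125 dBu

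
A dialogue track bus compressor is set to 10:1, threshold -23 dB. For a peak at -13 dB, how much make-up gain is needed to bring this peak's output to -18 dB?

The peak compresses to -23 + 10/10 = -22 dB.
To reach -18 dB requires -18 − (-22) = 4 dB of make-up.

4 dB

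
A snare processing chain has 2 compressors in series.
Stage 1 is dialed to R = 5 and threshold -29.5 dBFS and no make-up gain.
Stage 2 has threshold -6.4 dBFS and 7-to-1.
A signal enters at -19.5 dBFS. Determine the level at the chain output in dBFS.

Stage 1: -19.5 dBFS is 10 dB over -29.5 dBFS; at 5:1 that becomes 2 dB over, giving -27.5 dBFS.
Stage 2: -27.5 dBFS ≤ -6.4 dBFS, so stage 2 doesn't engage; output -27.5 dBFS.

-27.5 dBFS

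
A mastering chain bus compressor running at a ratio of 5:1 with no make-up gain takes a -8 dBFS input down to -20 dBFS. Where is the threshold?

-23 dBFS

Gain reduction = -8 − (-20) = 12 dB; output overshoot = GR / (R − 1) = 12 / 4 = 3 dB.
Threshold = output − output overshoot = -20 − 3 = -23 dBFS.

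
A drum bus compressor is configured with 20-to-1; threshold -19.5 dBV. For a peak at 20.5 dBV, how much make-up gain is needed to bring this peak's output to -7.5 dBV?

Overshoot 40 dB → 40/20 = 2 dB after compression, so the compressed level is -19.5 + 2 = -17.5 dBV.
Make-up = target − compressed = -7.5 − (-17.5) = 10 dB.

10 dB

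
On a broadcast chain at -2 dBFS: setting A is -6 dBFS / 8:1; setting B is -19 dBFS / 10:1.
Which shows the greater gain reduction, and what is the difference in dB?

B, by 11.8 dB

A: overshoot 4 dB → output overshoot 0.5 dB → GR 3.5 dB.
B: overshoot 17 dB → output overshoot 1.7 dB → GR 15.3 dB.
Difference: 11.8 dB in favour of B.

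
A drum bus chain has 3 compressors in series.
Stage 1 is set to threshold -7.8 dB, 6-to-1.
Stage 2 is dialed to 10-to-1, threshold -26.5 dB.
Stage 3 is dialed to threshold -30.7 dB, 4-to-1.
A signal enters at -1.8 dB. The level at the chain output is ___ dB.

Stage 1: 6 dB above -7.8 dB, reduced 6:1 to 1 dB above → -6.8 dB.
Stage 2: overshoot 19.7 dB → 19.7/10 = 1.97 dB → -24.53 dB.
Stage 3: overshoot 6.17 dB → 6.17/4 = 1.5425 dB → -29.1575 dB.

-29.1575 dB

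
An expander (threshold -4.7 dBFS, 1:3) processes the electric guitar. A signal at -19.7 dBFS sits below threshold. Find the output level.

-49.7 dBFS

Undershoot = (-4.7) − (-19.7) = 15 dB.
At 1:3, that expands to 45 dB under threshold.
Output = -4.7 − 45 = -49.7 dBFS.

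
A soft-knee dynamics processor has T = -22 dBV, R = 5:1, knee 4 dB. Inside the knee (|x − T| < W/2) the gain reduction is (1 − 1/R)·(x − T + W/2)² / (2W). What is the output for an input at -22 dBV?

x − T + W/2 = -22 − (-22) + 2 = 2.
GR = (1 − 1/5) × 2² / 8 = 0.8 × 4 / 8 = 0.4 dB.
Output = -22 − 0.4 = -22.4 dBV.

-22.4 dBV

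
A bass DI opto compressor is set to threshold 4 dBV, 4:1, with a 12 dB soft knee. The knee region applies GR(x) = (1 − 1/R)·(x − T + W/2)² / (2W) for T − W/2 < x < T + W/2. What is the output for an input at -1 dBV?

x − T + W/2 = -1 − 4 + 6 = 1.
GR = (1 − 1/4) × 1² / 24 = 0.75 × 1 / 24 = 0.03125 dB.
Output = -1 − 0.03125 = -1.03125 dBV.

-1.03125 dBV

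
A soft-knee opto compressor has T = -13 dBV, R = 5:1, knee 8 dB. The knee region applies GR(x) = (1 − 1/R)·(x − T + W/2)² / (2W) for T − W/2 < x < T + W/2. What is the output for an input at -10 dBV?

x − T + W/2 = -10 − (-13) + 4 = 7.
GR = (1 − 1/5) × 7² / 16 = 0.8 × 49 / 16 = 2.45 dB.
Output = -10 − 2.45 = -12.45 dBV.

-12.45 dBV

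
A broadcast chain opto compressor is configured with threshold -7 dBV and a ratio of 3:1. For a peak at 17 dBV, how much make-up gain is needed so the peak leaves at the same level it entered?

Without make-up, output = threshold + overshoot/3 = -7 + 8 = 1 dBV.
Gap to target: 16 dB.

16 dB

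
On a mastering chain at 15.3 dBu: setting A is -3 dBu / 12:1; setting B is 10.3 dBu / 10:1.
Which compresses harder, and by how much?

A, by 12.275 dB

A: overshoot 18.3 dB → output overshoot 1.525 dB → GR 16.775 dB.
B: overshoot 5 dB → output overshoot 0.5 dB → GR 4.5 dB.
A reduces 12.275 dB more.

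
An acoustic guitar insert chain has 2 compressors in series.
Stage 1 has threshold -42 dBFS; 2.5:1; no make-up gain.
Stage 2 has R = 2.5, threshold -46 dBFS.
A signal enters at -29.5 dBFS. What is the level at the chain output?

-42.4 dBFS

Stage 1: overshoot 12.5 dB → 12.5/2.5 = 5 dB → -37 dBFS.
Stage 2: 9 dB above -46 dBFS, reduced 2.5:1 to 3.6 dB above → -42.4 dBFS.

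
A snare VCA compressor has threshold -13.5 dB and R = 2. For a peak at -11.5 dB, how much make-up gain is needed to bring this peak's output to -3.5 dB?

Overshoot 2 dB → 2/2 = 1 dB after compression, so the compressed level is -13.5 + 1 = -12.5 dB.
Make-up = target − compressed = -3.5 − (-12.5) = 9 dB.

9 dB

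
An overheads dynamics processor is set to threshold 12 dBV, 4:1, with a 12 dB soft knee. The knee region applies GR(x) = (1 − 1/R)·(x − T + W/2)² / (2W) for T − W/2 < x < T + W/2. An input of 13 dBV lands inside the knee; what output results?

x − T + W/2 = 13 − 12 + 6 = 7.
GR = (1 − 1/4) × 7² / 24 = 0.75 × 49 / 24 = 1.53125 dB.
Output = 13 − 1.53125 = 11.46875 dBV.

11.46875 dBV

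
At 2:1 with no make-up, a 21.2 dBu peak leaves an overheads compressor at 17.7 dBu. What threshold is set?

Let T be the threshold. Output overshoot = (input overshoot)/R, so 17.7 − T = (21.2 − T)/2.
2·(17.7 − T) = 21.2 − T → 1·T = 35.4 − 21.2 = 14.2.
T = 14.2/1 = 14.2 dBu.

14.2 dBu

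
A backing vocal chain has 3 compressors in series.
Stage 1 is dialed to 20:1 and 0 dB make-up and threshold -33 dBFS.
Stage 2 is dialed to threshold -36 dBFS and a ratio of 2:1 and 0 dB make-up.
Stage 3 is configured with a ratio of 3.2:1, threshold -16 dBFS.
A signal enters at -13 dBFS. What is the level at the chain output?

Stage 1: 20 dB above -33 dBFS, reduced 20:1 to 1 dB above → -32 dBFS.
Stage 2: 4 dB above -36 dBFS, reduced 2:1 to 2 dB above → -34 dBFS.
Stage 3: -34 dBFS ≤ -16 dBFS, so stage 3 doesn't engage; output -34 dBFS.

-34 dBFS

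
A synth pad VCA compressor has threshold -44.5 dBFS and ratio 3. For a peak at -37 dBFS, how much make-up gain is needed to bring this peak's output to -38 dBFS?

Without make-up, output = threshold + overshoot/3 = -44.5 + 2.5 = -42 dBFS.
Gap to target: 4 dB.

4 dB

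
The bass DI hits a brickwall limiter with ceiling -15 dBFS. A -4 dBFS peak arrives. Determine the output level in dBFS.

-15 dBFS

The limiter clamps the peak to its -15 dBFS ceiling.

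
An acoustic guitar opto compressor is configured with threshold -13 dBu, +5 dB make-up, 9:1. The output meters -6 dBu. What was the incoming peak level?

Stripping the +5 dB make-up gives -11 dBu at the gain stage.
That's 2 dB above the -13 dBu threshold.
Undo the ratio: input overshoot = 2 × 9 = 18 dB, giving input = 5 dBu.

5 dBu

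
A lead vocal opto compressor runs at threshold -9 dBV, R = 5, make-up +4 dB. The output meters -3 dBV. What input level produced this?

1 dBV

Stripping the +4 dB make-up gives -7 dBV at the gain stage.
Post-compression overshoot = -7 − (-9) = 2 dB.
Undo the ratio: input overshoot = 2 × 5 = 10 dB, giving input = 1 dBV.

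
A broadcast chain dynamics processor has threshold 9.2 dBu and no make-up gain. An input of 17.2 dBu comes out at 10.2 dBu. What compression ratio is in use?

Input overshoot = 17.2 − 9.2 = 8 dB; output overshoot = 10.2 − 9.2 = 1 dB.
Ratio = 8 / 1 = 8.

8:1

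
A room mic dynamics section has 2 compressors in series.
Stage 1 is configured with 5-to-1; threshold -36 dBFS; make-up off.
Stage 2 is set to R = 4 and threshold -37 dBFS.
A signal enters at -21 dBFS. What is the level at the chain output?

Stage 1: overshoot 15 dB → 15/5 = 3 dB → -33 dBFS.
Stage 2: -33 dBFS is 4 dB over -37 dBFS; at 4:1 that becomes 1 dB over, giving -36 dBFS.

-36 dBFS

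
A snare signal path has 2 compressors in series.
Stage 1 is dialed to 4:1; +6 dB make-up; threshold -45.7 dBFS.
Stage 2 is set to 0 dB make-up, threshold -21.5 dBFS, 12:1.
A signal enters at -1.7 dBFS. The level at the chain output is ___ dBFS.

Stage 1: -1.7 dBFS is 44 dB over -45.7 dBFS; at 4:1 that becomes 11 dB over, giving -34.7 dBFS; +6 dB make-up → -28.7 dBFS.
Stage 2: -28.7 dBFS ≤ -21.5 dBFS, so stage 2 doesn't engage; output -28.7 dBFS.

-28.7 dBFS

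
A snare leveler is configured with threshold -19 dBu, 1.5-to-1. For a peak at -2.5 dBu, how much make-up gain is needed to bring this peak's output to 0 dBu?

Overshoot 16.5 dB → 16.5/1.5 = 11 dB after compression, so the compressed level is -19 + 11 = -8 dBu.
Make-up = target − compressed = 0 − (-8) = 8 dB.

8 dB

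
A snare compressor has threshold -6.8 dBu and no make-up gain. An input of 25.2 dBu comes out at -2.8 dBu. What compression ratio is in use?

Input overshoot = 25.2 − (-6.8) = 32 dB; output overshoot = -2.8 − (-6.8) = 4 dB.
Ratio = 32 / 4 = 8.

8:1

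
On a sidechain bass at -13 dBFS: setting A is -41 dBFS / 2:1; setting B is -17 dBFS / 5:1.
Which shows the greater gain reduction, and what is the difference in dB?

A: GR = 28 − 28/2 = 14 dB.
B: GR = 4 − 4/5 = 3.2 dB.
Difference: 10.8 dB in favour of A.

A, by 10.8 dB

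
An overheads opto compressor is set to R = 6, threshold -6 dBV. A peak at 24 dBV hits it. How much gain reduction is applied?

25 dB

Overshoot = 24 − (-6) = 30 dB.
After 6:1 compression the overshoot becomes 30/6 = 5 dB.
Gain reduction = 30 − 5 = 25 dB.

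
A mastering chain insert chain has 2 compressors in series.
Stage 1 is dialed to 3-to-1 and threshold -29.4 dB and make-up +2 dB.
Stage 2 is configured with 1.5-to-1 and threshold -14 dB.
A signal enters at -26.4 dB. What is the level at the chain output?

-26.4 dB

Stage 1: -26.4 dB is 3 dB over -29.4 dB; at 3:1 that becomes 1 dB over, giving -28.4 dB; +2 dB make-up → -26.4 dB.
Stage 2: below threshold (-26.4 ≤ -14); passes unchanged; output -26.4 dB.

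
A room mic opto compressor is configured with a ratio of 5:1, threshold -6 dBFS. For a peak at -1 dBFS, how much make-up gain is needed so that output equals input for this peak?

The peak compresses to -6 + 5/5 = -5 dBFS.
To reach -1 dBFS requires -1 − (-5) = 4 dB of make-up.

4 dB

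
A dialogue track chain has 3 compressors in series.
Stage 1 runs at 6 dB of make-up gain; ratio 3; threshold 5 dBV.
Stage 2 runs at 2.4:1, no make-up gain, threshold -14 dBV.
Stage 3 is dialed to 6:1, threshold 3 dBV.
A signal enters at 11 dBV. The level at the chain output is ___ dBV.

Stage 1: 11 dBV is 6 dB over 5 dBV; at 3:1 that becomes 2 dB over, giving 7 dBV; +6 dB make-up → 13 dBV.
Stage 2: 13 dBV is 27 dB over -14 dBV; at 2.4:1 that becomes 11.25 dB over, giving -2.75 dBV.
Stage 3: -2.75 dBV is at or below the 3 dBV threshold — no compression; output -2.75 dBV.

-2.75 dBV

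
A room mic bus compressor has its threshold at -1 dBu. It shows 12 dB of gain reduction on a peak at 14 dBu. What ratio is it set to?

5:1

Input overshoot = 14 − (-1) = 15 dB.
Output overshoot = 15 − 12 = 3 dB.
Ratio = input overshoot / output overshoot = 15 / 3 = 5.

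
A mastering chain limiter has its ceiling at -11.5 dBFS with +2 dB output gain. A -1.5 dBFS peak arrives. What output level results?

-9.5 dBFS

At ∞:1, everything above -11.5 dBFS is held at the ceiling.
Output gain then adds 2 dB: -11.5 + 2 = -9.5 dBFS.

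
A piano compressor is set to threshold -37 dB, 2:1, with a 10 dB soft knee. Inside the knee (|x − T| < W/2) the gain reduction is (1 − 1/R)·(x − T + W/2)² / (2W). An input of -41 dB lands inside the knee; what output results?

-41.025 dB

x − T + W/2 = -41 − (-37) + 5 = 1.
GR = (1 − 1/2) × 1² / 20 = 0.5 × 1 / 20 = 0.025 dB.
Output = -41 − 0.025 = -41.025 dB.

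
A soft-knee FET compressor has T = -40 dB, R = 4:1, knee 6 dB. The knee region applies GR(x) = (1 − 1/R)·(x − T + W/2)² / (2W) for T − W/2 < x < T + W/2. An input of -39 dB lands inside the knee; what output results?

x − T + W/2 = -39 − (-40) + 3 = 4.
GR = (1 − 1/4) × 4² / 12 = 0.75 × 16 / 12 = 1 dB.
Output = -39 − 1 = -40 dB.

-40 dB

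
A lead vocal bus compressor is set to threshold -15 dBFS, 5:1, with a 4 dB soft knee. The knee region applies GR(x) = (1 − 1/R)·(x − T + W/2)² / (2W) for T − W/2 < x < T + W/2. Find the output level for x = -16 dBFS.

x − T + W/2 = -16 − (-15) + 2 = 1.
GR = (1 − 1/5) × 1² / 8 = 0.8 × 1 / 8 = 0.1 dB.
Output = -16 − 0.1 = -16.1 dBFS.

-16.1 dBFS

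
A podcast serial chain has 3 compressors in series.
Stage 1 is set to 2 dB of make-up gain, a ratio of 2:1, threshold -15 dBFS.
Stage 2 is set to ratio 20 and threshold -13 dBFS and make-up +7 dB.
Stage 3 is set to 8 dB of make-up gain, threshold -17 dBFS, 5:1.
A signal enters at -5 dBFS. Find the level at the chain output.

Stage 1: 10 dB above -15 dBFS, reduced 2:1 to 5 dB above → -10 dBFS; +2 dB make-up → -8 dBFS.
Stage 2: 5 dB above -13 dBFS, reduced 20:1 to 0.25 dB above → -12.75 dBFS; +7 dB make-up → -5.75 dBFS.
Stage 3: overshoot 11.25 dB → 11.25/5 = 2.25 dB → -14.75 dBFS; +8 dB make-up → -6.75 dBFS.

-6.75 dBFS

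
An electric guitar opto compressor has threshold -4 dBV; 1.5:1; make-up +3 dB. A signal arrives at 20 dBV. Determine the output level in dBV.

15 dBV

20 dBV sits 24 dB over threshold.
1.5:1 compression reduces that to 24/1.5 = 16 dB over.
Output = -4 + 16 = 12 dBV; make-up adds 3 dB, giving 15 dBV.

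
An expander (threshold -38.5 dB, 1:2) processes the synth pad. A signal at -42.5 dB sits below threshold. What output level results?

The input is 4 dB below the -38.5 dB threshold.
A 1:2 expander multiplies undershoot by 2: 4 × 2 = 8 dB below threshold.
Output = -38.5 − 8 = -46.5 dB.

-46.5 dB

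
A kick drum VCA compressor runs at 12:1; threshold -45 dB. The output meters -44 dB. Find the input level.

-33 dB

Post-compression overshoot = -44 − (-45) = 1 dB.
Undo the ratio: input overshoot = 1 × 12 = 12 dB, giving input = -33 dB.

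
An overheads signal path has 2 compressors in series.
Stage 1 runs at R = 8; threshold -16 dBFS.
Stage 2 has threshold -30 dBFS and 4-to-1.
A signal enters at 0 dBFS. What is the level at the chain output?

Stage 1: overshoot 16 dB → 16/8 = 2 dB → -14 dBFS.
Stage 2: overshoot 16 dB → 16/4 = 4 dB → -26 dBFS.

-26 dBFS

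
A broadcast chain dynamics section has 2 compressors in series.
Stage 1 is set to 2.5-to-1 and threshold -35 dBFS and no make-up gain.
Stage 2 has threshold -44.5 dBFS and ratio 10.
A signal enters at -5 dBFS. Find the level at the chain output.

Stage 1: 30 dB above -35 dBFS, reduced 2.5:1 to 12 dB above → -23 dBFS.
Stage 2: 21.5 dB above -44.5 dBFS, reduced 10:1 to 2.15 dB above → -42.35 dBFS.

-42.35 dBFS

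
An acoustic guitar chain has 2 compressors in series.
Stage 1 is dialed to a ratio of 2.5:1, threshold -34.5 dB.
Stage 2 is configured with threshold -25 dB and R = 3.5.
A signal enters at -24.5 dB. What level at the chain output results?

Stage 1: -24.5 dB is 10 dB over -34.5 dB; at 2.5:1 that becomes 4 dB over, giving -30.5 dB.
Stage 2: below threshold (-30.5 ≤ -25); passes unchanged; output -30.5 dB.

-30.5 dB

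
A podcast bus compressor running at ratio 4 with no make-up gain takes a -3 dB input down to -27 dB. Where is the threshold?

-35 dB

Let T be the threshold. Output overshoot = (input overshoot)/R, so -27 − T = (-3 − T)/4.
4·(-27 − T) = -3 − T → 3·T = -108 − (-3) = -105.
T = -105/3 = -35 dB.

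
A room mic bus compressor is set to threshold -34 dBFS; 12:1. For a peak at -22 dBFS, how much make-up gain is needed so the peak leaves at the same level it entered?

11 dB

Overshoot 12 dB → 12/12 = 1 dB after compression, so the compressed level is -34 + 1 = -33 dBFS.
Make-up = target − compressed = -22 − (-33) = 11 dB.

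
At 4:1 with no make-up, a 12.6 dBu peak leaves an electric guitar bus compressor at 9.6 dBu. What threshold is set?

8.6 dBu

Gain reduction = 12.6 − 9.6 = 3 dB; output overshoot = GR / (R − 1) = 3 / 3 = 1 dB.
Threshold = output − output overshoot = 9.6 − 1 = 8.6 dBu.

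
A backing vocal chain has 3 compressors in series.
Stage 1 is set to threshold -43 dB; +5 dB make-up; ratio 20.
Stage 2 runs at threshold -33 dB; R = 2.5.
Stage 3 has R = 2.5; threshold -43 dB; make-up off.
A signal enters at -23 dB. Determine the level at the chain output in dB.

-40.6 dB

Stage 1: overshoot 20 dB → 20/20 = 1 dB → -42 dB; +5 dB make-up → -37 dB.
Stage 2: below threshold (-37 ≤ -33); passes unchanged; output -37 dB.
Stage 3: -37 dB is 6 dB over -43 dB; at 2.5:1 that becomes 2.4 dB over, giving -40.6 dB.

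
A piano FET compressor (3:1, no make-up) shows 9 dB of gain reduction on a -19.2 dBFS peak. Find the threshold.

-32.7 dBFS

Let T be the threshold. Output overshoot = (input overshoot)/R, so -28.2 − T = (-19.2 − T)/3.
3·(-28.2 − T) = -19.2 − T → 2·T = -84.6 − (-19.2) = -65.4.
T = -65.4/2 = -32.7 dBFS.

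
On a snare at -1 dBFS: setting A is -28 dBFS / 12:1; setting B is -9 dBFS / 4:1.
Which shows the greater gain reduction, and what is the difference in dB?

A: GR = 27 − 27/12 = 24.75 dB.
B: GR = 8 − 8/4 = 6 dB.
A reduces 18.75 dB more.

A, by 18.75 dB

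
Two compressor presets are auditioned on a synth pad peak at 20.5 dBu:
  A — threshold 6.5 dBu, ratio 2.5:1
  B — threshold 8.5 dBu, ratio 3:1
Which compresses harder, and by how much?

A, by 0.4 dB

A: overshoot 14 dB → output overshoot 5.6 dB → GR 8.4 dB.
B: overshoot 12 dB → output overshoot 4 dB → GR 8 dB.
A reduces 0.4 dB more.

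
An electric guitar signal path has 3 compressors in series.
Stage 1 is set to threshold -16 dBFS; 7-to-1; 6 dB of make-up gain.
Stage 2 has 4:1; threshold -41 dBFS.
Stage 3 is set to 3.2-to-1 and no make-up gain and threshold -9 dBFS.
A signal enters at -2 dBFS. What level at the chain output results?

Stage 1: -2 dBFS is 14 dB over -16 dBFS; at 7:1 that becomes 2 dB over, giving -14 dBFS; +6 dB make-up → -8 dBFS.
Stage 2: -8 dBFS is 33 dB over -41 dBFS; at 4:1 that becomes 8.25 dB over, giving -32.75 dBFS.
Stage 3: below threshold (-32.75 ≤ -9); passes unchanged; output -32.75 dBFS.

-32.75 dBFS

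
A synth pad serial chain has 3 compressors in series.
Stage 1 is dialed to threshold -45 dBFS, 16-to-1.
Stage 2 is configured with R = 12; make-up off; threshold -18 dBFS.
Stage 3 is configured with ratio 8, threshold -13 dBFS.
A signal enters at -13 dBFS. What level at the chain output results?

Stage 1: -13 dBFS is 32 dB over -45 dBFS; at 16:1 that becomes 2 dB over, giving -43 dBFS.
Stage 2: -43 dBFS ≤ -18 dBFS, so stage 2 doesn't engage; output -43 dBFS.
Stage 3: -43 dBFS is at or below the -13 dBFS threshold — no compression; output -43 dBFS.

-43 dBFS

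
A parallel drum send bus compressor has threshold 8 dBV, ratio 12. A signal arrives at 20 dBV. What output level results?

9 dBV

20 dBV sits 12 dB over threshold.
12:1 compression reduces that to 12/12 = 1 dB over.
That puts the output at 9 dBV.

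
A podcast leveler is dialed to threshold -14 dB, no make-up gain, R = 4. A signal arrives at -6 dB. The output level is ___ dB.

-6 dB sits 8 dB over threshold.
4:1 compression reduces that to 8/4 = 2 dB over.
That puts the output at -12 dB.

-12 dB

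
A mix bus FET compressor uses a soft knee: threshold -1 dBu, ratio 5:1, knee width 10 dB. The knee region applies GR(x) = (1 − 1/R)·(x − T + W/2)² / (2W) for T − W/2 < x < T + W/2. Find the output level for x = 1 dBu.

x − T + W/2 = 1 − (-1) + 5 = 7.
GR = (1 − 1/5) × 7² / 20 = 0.8 × 49 / 20 = 1.96 dB.
Output = 1 − 1.96 = -0.96 dBu.

-0.96 dBu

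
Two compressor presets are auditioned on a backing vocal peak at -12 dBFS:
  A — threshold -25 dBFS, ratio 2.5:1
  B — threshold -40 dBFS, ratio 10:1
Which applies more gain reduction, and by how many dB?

B, by 17.4 dB

A: GR = 13 − 13/2.5 = 7.8 dB.
B: GR = 28 − 28/10 = 25.2 dB.
B reduces 17.4 dB more.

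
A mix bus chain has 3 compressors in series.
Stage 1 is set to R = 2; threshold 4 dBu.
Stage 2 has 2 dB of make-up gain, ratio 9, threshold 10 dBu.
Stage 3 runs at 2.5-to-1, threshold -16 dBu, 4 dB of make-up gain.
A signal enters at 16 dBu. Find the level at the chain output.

Stage 1: 16 dBu is 12 dB over 4 dBu; at 2:1 that becomes 6 dB over, giving 10 dBu.
Stage 2: 10 dBu is at or below the 10 dBu threshold — no compression; make-up brings it to 12 dBu.
Stage 3: 28 dB above -16 dBu, reduced 2.5:1 to 11.2 dB above → -4.8 dBu; +4 dB make-up → -0.8 dBu.

-0.8 dBu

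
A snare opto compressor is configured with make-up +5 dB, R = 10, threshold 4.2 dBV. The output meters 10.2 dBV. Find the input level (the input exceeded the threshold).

Remove make-up: 10.2 − 5 = 5.2 dBV.
Post-compression overshoot = 5.2 − 4.2 = 1 dB.
Before 10:1 compression the overshoot was 1 × 10 = 10 dB, so input = 4.2 + 10 = 14.2 dBV.

14.2 dBV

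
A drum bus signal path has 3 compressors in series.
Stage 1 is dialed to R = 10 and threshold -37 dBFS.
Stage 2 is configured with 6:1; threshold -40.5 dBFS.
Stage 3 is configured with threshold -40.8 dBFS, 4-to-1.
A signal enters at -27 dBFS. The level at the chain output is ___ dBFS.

-40.5375 dBFS

Stage 1: overshoot 10 dB → 10/10 = 1 dB → -36 dBFS.
Stage 2: 4.5 dB above -40.5 dBFS, reduced 6:1 to 0.75 dB above → -39.75 dBFS.
Stage 3: 1.05 dB above -40.8 dBFS, reduced 4:1 to 0.2625 dB above → -40.5375 dBFS.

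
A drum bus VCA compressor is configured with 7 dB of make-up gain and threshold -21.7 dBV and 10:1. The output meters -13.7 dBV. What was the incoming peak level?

Stripping the +7 dB make-up gives -20.7 dBV at the gain stage.
The compressed level sits -20.7 − (-21.7) = 1 dB over threshold.
Input overshoot = R × output overshoot = 10 dB → input = -21.7 + 10 = -11.7 dBV.

-11.7 dBV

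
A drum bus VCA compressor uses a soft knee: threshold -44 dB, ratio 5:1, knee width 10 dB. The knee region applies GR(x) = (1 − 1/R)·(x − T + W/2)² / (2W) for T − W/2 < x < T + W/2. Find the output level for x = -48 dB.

-48.04 dB

x − T + W/2 = -48 − (-44) + 5 = 1.
GR = (1 − 1/5) × 1² / 20 = 0.8 × 1 / 20 = 0.04 dB.
Output = -48 − 0.04 = -48.04 dB.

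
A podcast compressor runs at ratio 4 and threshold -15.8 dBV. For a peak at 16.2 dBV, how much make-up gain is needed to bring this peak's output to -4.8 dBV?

3 dB

Without make-up, output = threshold + overshoot/4 = -15.8 + 8 = -7.8 dBV.
Gap to target: 3 dB.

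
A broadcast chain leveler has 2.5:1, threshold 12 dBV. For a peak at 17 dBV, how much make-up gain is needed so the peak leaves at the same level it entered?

The peak compresses to 12 + 5/2.5 = 14 dBV.
To reach 17 dBV requires 17 − 14 = 3 dB of make-up.

3 dB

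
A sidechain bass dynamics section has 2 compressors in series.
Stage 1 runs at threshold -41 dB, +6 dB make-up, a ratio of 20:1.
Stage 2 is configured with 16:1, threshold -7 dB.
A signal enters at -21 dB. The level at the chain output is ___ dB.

Stage 1: -21 dB is 20 dB over -41 dB; at 20:1 that becomes 1 dB over, giving -40 dB; +6 dB make-up → -34 dB.
Stage 2: -34 dB ≤ -7 dB, so stage 2 doesn't engage; output -34 dB.

-34 dB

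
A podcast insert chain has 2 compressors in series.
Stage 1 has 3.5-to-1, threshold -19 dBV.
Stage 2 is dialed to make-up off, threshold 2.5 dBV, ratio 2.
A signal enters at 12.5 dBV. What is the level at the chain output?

-10 dBV

Stage 1: 12.5 dBV is 31.5 dB over -19 dBV; at 3.5:1 that becomes 9 dB over, giving -10 dBV.
Stage 2: -10 dBV is at or below the 2.5 dBV threshold — no compression; output -10 dBV.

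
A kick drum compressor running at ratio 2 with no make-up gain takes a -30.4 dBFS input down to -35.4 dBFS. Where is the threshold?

-40.4 dBFS

Gain reduction = -30.4 − (-35.4) = 5 dB; output overshoot = GR / (R − 1) = 5 / 1 = 5 dB.
Threshold = output − output overshoot = -35.4 − 5 = -40.4 dBFS.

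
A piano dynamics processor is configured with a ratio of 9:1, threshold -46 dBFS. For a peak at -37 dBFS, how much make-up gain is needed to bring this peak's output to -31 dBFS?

14 dB

The peak compresses to -46 + 9/9 = -45 dBFS.
To reach -31 dBFS requires -31 − (-45) = 14 dB of make-up.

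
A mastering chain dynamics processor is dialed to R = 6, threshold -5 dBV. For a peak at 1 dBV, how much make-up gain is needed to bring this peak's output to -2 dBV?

The peak compresses to -5 + 6/6 = -4 dBV.
To reach -2 dBV requires -2 − (-4) = 2 dB of make-up.

2 dB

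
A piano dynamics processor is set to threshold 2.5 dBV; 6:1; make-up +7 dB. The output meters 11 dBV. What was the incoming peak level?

11.5 dBV

Before make-up, the level was 11 − 7 = 4 dBV.
That's 1.5 dB above the 2.5 dBV threshold.
Before 6:1 compression the overshoot was 1.5 × 6 = 9 dB, so input = 2.5 + 9 = 11.5 dBV.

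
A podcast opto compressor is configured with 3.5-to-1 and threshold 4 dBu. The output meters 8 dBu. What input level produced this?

18 dBu

The compressed level sits 8 − 4 = 4 dB over threshold.
Undo the ratio: input overshoot = 4 × 3.5 = 14 dB, giving input = 18 dBu.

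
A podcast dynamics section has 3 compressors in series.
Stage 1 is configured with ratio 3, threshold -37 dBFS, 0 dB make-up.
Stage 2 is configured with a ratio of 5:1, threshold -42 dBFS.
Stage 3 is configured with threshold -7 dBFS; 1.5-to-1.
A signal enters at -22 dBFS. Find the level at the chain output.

Stage 1: 15 dB above -37 dBFS, reduced 3:1 to 5 dB above → -32 dBFS.
Stage 2: 10 dB above -42 dBFS, reduced 5:1 to 2 dB above → -40 dBFS.
Stage 3: -40 dBFS is at or below the -7 dBFS threshold — no compression; output -40 dBFS.

-40 dBFS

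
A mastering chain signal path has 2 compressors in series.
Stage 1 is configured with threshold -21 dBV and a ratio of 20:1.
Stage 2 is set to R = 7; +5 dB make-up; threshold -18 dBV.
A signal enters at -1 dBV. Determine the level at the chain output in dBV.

Stage 1: overshoot 20 dB → 20/20 = 1 dB → -20 dBV.
Stage 2: -20 dBV is at or below the -18 dBV threshold — no compression; make-up brings it to -15 dBV.

-15 dBV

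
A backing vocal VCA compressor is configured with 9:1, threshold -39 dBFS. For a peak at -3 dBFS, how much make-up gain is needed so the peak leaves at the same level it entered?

Without make-up, output = threshold + overshoot/9 = -39 + 4 = -35 dBFS.
Gap to target: 32 dB.

32 dB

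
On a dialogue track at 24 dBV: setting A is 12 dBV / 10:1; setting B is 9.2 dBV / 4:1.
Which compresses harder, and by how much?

B, by 0.3 dB

A: 12 dB over, compressed to 1.2 dB over, so 10.8 dB of GR.
B: 14.8 dB over, compressed to 3.7 dB over, so 11.1 dB of GR.
B applies 0.3 dB more gain reduction.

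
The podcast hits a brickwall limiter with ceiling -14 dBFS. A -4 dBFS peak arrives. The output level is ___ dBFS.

At ∞:1, everything above -14 dBFS is held at the ceiling.

-14 dBFS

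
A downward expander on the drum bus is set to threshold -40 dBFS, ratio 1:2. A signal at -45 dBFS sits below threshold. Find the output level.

The input is 5 dB below the -40 dBFS threshold.
A 1:2 expander multiplies undershoot by 2: 5 × 2 = 10 dB below threshold.
Output = -40 − 10 = -50 dBFS.

-50 dBFS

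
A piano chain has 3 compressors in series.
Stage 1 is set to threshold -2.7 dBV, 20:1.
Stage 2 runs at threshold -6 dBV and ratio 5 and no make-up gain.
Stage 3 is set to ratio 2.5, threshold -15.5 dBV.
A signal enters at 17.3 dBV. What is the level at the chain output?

Stage 1: 20 dB above -2.7 dBV, reduced 20:1 to 1 dB above → -1.7 dBV.
Stage 2: overshoot 4.3 dB → 4.3/5 = 0.86 dB → -5.14 dBV.
Stage 3: 10.36 dB above -15.5 dBV, reduced 2.5:1 to 4.144 dB above → -11.356 dBV.

-11.356 dBV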